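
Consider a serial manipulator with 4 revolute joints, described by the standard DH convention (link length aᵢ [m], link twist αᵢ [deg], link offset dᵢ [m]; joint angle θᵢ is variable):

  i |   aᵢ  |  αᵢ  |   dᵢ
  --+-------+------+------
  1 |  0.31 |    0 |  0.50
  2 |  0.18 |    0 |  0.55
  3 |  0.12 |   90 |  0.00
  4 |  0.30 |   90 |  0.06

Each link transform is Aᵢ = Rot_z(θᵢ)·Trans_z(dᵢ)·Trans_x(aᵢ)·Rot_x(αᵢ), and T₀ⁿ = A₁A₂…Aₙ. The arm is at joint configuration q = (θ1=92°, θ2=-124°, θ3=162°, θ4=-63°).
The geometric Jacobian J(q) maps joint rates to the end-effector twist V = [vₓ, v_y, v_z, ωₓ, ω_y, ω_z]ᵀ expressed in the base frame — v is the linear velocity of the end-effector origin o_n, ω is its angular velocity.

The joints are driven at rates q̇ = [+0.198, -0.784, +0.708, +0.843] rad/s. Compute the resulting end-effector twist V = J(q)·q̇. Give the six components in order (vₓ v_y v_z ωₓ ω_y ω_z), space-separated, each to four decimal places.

-0.2907 0.0665 0.1148 0.6458 0.5419 0.1220

o_n = [0.0231, 0.4493, 0.7827]
J₁: ẑ×o_n = [-0.4493, 0.0231, 0.0000], ω = ẑ
J2: z=[0.0000, 0.0000, 1.0000] o=[-0.0108, 0.3098, 0.5000] → [-0.1394, 0.0339, 0.0000, 0.0000, 0.0000, 1.0000]
J3: z=[0.0000, 0.0000, 1.0000] o=[0.1418, 0.2144, 1.0500] → [-0.2348, -0.1187, 0.0000, 0.0000, 0.0000, 1.0000]
J4: z=[0.7660, 0.6428, 0.0000] o=[0.0647, 0.3064, 1.0500] → [-0.1718, 0.2048, 0.1362, 0.7660, 0.6428, 0.0000]
V = J·q̇ = [-0.2907, 0.0665, 0.1148, 0.6458, 0.5419, 0.1220]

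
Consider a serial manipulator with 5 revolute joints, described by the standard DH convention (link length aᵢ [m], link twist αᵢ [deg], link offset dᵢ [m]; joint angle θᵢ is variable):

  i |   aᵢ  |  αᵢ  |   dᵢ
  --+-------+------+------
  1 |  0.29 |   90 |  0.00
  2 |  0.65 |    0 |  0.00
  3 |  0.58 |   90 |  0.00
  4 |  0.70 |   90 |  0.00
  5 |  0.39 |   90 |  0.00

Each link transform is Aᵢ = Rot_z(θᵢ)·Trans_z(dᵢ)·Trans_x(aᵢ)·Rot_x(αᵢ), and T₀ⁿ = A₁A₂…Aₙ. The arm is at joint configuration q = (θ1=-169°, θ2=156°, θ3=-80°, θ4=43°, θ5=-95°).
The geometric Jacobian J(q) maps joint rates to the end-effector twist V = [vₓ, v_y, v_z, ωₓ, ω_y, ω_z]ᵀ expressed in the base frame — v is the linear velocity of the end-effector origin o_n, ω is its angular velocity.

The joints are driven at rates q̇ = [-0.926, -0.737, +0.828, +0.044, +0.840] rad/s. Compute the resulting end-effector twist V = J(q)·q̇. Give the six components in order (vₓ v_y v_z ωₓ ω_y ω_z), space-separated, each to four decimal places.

0.3259 -0.0868 0.6459 -0.0781 -0.5483 -0.3808

o_n = [0.3282, 0.5265, 1.3938]
J₁: ẑ×o_n = [-0.5265, 0.3282, 0.0000], ω = ẑ
J2: z=[-0.1908, 0.9816, 0.0000] o=[-0.2847, -0.0553, 0.0000] → [1.3682, 0.2659, -0.7126, -0.1908, 0.9816, 0.0000]
J3: z=[-0.1908, 0.9816, 0.0000] o=[0.2982, 0.0580, 0.2644] → [1.1086, 0.2155, -0.1188, -0.1908, 0.9816, 0.0000]
J4: z=[-0.9525, -0.1851, -0.2419] o=[0.1605, 0.0312, 0.8272] → [0.0149, 0.4991, -0.4407, -0.9525, -0.1851, -0.2419]
J5: z=[-0.0224, -0.7494, 0.6617] o=[-0.0522, 0.4762, 1.3239] → [-0.0857, 0.2533, 0.2839, -0.0224, -0.7494, 0.6617]
V = J·q̇ = [0.3259, -0.0868, 0.6459, -0.0781, -0.5483, -0.3808]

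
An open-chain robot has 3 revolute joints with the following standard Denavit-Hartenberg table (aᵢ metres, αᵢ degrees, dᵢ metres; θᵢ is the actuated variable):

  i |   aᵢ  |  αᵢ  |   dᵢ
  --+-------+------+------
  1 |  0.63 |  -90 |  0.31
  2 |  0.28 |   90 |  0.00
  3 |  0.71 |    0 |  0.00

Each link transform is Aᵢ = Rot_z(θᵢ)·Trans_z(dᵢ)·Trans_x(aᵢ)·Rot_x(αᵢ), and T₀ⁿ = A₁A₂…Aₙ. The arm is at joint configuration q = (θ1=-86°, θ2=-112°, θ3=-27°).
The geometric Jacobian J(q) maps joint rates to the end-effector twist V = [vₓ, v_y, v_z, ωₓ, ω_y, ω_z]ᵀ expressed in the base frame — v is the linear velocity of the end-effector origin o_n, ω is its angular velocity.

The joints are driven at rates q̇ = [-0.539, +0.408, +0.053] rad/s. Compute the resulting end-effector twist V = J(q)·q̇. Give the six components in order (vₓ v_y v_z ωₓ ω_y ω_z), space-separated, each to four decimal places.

-0.1100 -0.1732 0.1553 0.4036 0.0775 -0.5589

o_n = [-0.3014, -0.3099, 1.1562]
J₁: ẑ×o_n = [0.3099, -0.3014, 0.0000], ω = ẑ
J2: z=[0.9976, 0.0698, 0.0000] o=[0.0439, -0.6285, 0.3100] → [0.0590, -0.8441, 0.3419, 0.9976, 0.0698, 0.0000]
J3: z=[-0.0647, 0.9249, -0.3746] o=[0.0366, -0.5238, 0.5696] → [0.6227, 0.1646, 0.2989, -0.0647, 0.9249, -0.3746]
V = J·q̇ = [-0.1100, -0.1732, 0.1553, 0.4036, 0.0775, -0.5589]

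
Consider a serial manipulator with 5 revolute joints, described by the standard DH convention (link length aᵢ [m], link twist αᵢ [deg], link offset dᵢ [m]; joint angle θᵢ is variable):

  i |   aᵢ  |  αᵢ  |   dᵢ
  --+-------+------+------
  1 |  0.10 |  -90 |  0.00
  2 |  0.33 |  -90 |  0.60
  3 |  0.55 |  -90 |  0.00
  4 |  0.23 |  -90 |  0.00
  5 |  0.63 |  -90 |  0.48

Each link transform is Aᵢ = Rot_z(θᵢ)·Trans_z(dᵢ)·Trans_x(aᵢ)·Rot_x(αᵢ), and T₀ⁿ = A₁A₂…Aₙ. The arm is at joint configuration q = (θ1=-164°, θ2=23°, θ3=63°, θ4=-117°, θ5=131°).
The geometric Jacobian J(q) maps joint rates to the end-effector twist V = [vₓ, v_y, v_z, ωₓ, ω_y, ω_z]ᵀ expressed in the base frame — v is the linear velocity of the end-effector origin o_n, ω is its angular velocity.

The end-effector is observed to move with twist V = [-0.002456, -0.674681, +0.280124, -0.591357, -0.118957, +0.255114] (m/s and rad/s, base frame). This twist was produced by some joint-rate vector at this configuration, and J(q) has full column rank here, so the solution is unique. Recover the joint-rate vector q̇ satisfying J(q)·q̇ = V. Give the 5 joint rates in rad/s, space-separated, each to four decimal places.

0.4980 -0.7410 0.1530 -0.8920 -0.3620

o_n = [-1.2043, -0.2107, -0.5329]
J₁: ẑ×o_n = [0.2107, -1.2043, 0.0000], ω = ẑ
J2: z=[0.2756, -0.9613, 0.0000] o=[-0.0961, -0.0276, 0.0000] → [0.5123, 0.1469, -1.1158, 0.2756, -0.9613, 0.0000]
J3: z=[0.3756, 0.1077, -0.9205] o=[-0.2227, -0.6881, -0.1289] → [0.3959, 1.0553, 0.2850, 0.3756, 0.1077, -0.9205]
J4: z=[0.6633, 0.6625, 0.3481] o=[-0.5788, -0.2803, -0.2265] → [-0.2272, -0.0146, 0.4606, 0.6633, 0.6625, 0.3481]
J5: z=[-0.4062, 0.7094, -0.5760] o=[-0.4342, -0.3357, -0.3966] → [-0.0247, 0.3882, 0.4956, -0.4062, 0.7094, -0.5760]
q̇ = J⁺·V = [0.4980, -0.7410, 0.1530, -0.8920, -0.3620]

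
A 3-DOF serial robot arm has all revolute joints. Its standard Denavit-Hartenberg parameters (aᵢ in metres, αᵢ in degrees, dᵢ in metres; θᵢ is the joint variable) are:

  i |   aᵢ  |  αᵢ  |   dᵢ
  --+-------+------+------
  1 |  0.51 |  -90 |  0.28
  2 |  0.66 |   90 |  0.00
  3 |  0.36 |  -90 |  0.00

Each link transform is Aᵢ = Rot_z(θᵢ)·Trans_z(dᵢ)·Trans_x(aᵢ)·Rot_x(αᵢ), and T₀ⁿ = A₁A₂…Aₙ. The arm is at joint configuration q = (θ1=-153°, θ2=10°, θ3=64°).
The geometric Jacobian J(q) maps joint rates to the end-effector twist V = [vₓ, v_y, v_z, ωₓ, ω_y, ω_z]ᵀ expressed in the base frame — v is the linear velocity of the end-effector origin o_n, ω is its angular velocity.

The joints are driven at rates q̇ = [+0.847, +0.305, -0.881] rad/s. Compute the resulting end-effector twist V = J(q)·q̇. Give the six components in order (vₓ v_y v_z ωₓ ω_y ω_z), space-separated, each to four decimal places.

o_n = [-1.0251, -0.8855, 0.1380]
J₁: ẑ×o_n = [0.8855, -1.0251, 0.0000], ω = ẑ
J2: z=[0.4540, -0.8910, 0.0000] o=[-0.4544, -0.2315, 0.2800] → [0.1265, 0.0645, -0.8054, 0.4540, -0.8910, 0.0000]
J3: z=[-0.1547, -0.0788, 0.9848] o=[-1.0335, -0.5266, 0.1654] → [0.3556, 0.0041, 0.0562, -0.1547, -0.0788, 0.9848]
V = J·q̇ = [0.4753, -0.8522, -0.2951, 0.2748, -0.2023, -0.0206]

0.4753 -0.8522 -0.2951 0.2748 -0.2023 -0.0206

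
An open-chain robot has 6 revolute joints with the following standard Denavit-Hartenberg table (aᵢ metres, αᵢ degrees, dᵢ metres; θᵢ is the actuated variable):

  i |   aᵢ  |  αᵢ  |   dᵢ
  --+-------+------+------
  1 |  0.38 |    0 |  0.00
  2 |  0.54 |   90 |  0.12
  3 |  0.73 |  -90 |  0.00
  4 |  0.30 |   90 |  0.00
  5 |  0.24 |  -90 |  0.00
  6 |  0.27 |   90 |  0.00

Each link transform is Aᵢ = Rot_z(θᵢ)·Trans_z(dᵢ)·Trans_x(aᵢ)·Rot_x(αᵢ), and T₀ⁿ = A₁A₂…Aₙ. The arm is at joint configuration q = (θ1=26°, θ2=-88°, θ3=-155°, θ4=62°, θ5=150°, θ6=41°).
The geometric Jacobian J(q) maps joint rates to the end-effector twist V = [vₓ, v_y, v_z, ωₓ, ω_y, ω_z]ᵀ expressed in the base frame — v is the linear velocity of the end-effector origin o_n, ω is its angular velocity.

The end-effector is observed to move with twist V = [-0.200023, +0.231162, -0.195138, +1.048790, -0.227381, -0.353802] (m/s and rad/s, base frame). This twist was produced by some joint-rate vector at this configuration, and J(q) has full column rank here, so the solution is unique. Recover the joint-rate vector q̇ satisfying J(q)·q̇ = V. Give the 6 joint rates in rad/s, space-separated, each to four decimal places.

o_n = [0.4196, 0.0384, -0.3068]
J₁: ẑ×o_n = [-0.0384, 0.4196, 0.0000], ω = ẑ
J2: z=[0.0000, 0.0000, 1.0000] o=[0.3415, 0.1666, 0.0000] → [0.1282, 0.0780, -0.0000, 0.0000, 0.0000, 1.0000]
J3: z=[-0.8829, -0.4695, 0.0000] o=[0.5951, -0.3102, 0.1200] → [0.2004, -0.3768, -0.3902, -0.8829, -0.4695, 0.0000]
J4: z=[0.1984, -0.3731, -0.9063] o=[0.2845, 0.2740, -0.1885] → [-0.1693, -0.0990, 0.0037, 0.1984, -0.3731, -0.9063]
J5: z=[-0.7902, 0.4862, -0.3731] o=[0.4584, 0.5110, -0.2480] → [-0.2049, -0.0319, 0.3923, -0.7902, 0.4862, -0.3731]
J6: z=[-0.4617, -0.0719, 0.8841] o=[0.3617, 0.3020, -0.3156] → [0.2324, 0.0552, 0.1259, -0.4617, -0.0719, 0.8841]
q̇ = J⁺·V = [0.4750, -0.0340, -0.2550, 0.3880, -0.5230, -0.7220]

0.4750 -0.0340 -0.2550 0.3880 -0.5230 -0.7220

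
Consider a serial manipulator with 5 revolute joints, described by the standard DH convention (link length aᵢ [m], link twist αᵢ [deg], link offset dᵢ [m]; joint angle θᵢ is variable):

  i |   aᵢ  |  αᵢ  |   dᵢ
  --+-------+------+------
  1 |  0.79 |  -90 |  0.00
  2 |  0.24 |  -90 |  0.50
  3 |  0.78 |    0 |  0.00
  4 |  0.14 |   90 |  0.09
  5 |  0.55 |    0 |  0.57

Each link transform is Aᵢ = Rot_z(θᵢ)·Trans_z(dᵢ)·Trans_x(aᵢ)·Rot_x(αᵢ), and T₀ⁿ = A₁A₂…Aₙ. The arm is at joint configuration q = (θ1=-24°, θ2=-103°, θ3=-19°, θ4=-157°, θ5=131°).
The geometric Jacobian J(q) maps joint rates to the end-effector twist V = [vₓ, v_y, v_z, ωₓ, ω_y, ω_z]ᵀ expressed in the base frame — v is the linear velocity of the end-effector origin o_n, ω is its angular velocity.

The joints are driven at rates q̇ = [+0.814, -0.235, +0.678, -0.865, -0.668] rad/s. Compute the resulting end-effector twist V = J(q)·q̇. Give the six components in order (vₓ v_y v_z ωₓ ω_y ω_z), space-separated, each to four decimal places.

-0.0230 0.4313 0.1133 -0.0006 0.4725 0.8173

o_n = [1.0024, -0.2603, 1.2420]
J₁: ẑ×o_n = [0.2603, 1.0024, -0.0000], ω = ẑ
J2: z=[0.4067, 0.9135, 0.0000] o=[0.7217, -0.3213, 0.0000] → [1.1346, -0.5052, -0.2316, 0.4067, 0.9135, 0.0000]
J3: z=[0.8901, -0.3963, 0.2250] o=[0.8757, 0.1574, 0.2338] → [-0.3056, -0.8689, -0.3216, 0.8901, -0.3963, 0.2250]
J4: z=[0.8901, -0.3963, 0.2250] o=[0.8275, 0.4569, 0.9525] → [0.0466, -0.2184, -0.5690, 0.8901, -0.3963, 0.2250]
J5: z=[-0.3914, -0.9177, -0.0680] o=[0.9403, 0.4174, 0.8366] → [-0.4181, 0.1544, 0.3223, -0.3914, -0.9177, -0.0680]
V = J·q̇ = [-0.0230, 0.4313, 0.1133, -0.0006, 0.4725, 0.8173]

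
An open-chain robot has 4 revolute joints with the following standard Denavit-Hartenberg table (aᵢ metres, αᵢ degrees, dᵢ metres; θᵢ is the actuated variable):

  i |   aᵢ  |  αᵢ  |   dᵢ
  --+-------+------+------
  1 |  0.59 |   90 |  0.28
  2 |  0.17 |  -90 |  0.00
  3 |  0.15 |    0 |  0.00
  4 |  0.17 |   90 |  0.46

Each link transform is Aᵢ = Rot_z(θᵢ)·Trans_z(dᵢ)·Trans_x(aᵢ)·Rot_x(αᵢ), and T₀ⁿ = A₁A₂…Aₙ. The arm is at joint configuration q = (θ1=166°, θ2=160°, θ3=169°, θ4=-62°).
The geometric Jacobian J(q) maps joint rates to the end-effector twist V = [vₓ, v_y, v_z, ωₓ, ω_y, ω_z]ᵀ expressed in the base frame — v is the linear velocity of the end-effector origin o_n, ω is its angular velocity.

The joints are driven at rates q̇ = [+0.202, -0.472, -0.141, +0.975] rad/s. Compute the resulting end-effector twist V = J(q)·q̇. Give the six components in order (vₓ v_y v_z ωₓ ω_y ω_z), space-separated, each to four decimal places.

0.1023 -0.0995 0.0173 0.1626 -0.5270 -0.5817

o_n = [-0.4906, -0.0747, -0.1615]
J₁: ẑ×o_n = [0.0747, -0.4906, 0.0000], ω = ẑ
J2: z=[0.2419, 0.9703, 0.0000] o=[-0.5725, 0.1427, 0.2800] → [-0.4284, 0.1068, -0.1320, 0.2419, 0.9703, 0.0000]
J3: z=[0.3319, -0.0827, -0.9397] o=[-0.4175, 0.1041, 0.3381] → [-0.1267, 0.2346, -0.0654, 0.3319, -0.0827, -0.9397]
J4: z=[0.3319, -0.0827, -0.9397] o=[-0.5587, 0.1098, 0.2878] → [-0.1362, 0.0852, -0.0556, 0.3319, -0.0827, -0.9397]
V = J·q̇ = [0.1023, -0.0995, 0.0173, 0.1626, -0.5270, -0.5817]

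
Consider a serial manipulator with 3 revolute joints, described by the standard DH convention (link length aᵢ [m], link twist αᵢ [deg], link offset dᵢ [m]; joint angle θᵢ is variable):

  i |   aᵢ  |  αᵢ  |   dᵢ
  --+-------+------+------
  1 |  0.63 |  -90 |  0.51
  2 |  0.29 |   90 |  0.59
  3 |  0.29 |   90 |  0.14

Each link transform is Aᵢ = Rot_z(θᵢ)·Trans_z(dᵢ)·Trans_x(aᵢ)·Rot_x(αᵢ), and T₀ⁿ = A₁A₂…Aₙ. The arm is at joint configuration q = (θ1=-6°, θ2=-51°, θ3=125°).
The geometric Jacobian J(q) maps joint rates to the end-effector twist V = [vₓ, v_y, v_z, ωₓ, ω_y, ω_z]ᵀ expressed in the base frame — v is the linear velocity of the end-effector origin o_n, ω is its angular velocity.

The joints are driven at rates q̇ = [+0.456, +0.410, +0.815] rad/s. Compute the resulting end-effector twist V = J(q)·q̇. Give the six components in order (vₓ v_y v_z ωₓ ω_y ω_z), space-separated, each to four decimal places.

-0.4070 0.1811 -0.1378 -0.5870 0.4740 0.9689

o_n = [0.6822, 0.7604, 0.6942]
J₁: ẑ×o_n = [-0.7604, 0.6822, 0.0000], ω = ẑ
J2: z=[0.1045, 0.9945, 0.0000] o=[0.6265, -0.0659, 0.5100] → [0.1832, -0.0193, 0.0310, 0.1045, 0.9945, 0.0000]
J3: z=[-0.7729, 0.0812, 0.6293] o=[0.8697, 0.5018, 0.7354] → [-0.1661, -0.1498, -0.1846, -0.7729, 0.0812, 0.6293]
V = J·q̇ = [-0.4070, 0.1811, -0.1378, -0.5870, 0.4740, 0.9689]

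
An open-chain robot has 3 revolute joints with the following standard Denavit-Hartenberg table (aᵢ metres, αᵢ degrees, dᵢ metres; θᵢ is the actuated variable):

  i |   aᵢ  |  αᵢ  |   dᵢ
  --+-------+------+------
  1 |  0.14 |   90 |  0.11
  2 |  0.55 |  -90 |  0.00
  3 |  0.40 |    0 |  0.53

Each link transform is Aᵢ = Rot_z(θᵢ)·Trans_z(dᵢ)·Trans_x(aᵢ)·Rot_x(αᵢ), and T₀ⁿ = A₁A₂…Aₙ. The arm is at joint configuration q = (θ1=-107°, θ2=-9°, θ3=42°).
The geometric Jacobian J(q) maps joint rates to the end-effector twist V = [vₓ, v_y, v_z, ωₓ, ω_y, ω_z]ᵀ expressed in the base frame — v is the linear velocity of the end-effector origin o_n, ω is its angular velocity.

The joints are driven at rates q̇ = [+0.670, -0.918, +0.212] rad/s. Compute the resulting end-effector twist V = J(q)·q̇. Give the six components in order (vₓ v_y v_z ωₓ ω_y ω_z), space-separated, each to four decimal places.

o_n = [-0.0539, -1.0917, 0.5009]
J₁: ẑ×o_n = [1.0917, -0.0539, 0.0000], ω = ẑ
J2: z=[-0.9563, 0.2924, 0.0000] o=[-0.0409, -0.1339, 0.1100] → [0.1143, 0.3739, 0.9197, -0.9563, 0.2924, 0.0000]
J3: z=[-0.0457, -0.1496, 0.9877] o=[-0.1998, -0.6534, 0.0240] → [0.3616, 0.1659, 0.0419, -0.0457, -0.1496, 0.9877]
V = J·q̇ = [0.7032, -0.3441, -0.8354, 0.8682, -0.3001, 0.8794]

0.7032 -0.3441 -0.8354 0.8682 -0.3001 0.8794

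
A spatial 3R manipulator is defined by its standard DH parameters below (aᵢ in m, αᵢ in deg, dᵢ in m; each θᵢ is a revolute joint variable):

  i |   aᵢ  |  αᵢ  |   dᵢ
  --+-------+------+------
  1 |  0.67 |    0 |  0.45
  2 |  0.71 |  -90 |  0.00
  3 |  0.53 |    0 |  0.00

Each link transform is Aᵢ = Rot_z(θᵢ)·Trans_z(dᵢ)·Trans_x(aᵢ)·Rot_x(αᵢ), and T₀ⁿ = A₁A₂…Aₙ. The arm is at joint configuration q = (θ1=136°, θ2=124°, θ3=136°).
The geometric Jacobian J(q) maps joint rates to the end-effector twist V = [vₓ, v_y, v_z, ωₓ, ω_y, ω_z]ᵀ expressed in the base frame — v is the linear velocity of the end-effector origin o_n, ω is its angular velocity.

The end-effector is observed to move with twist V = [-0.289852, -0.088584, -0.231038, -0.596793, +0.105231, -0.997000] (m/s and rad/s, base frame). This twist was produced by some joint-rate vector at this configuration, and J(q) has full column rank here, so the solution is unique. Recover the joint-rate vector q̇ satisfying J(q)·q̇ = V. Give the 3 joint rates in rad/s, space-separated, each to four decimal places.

-0.1540 -0.8430 -0.6060

o_n = [-0.5390, 0.1417, 0.0818]
J₁: ẑ×o_n = [-0.1417, -0.5390, 0.0000], ω = ẑ
J2: z=[0.0000, 0.0000, 1.0000] o=[-0.4820, 0.4654, 0.4500] → [0.3238, -0.0571, 0.0000, 0.0000, 0.0000, 1.0000]
J3: z=[0.9848, -0.1736, 0.0000] o=[-0.6052, -0.2338, 0.4500] → [0.0639, 0.3626, 0.3813, 0.9848, -0.1736, 0.0000]
q̇ = J⁺·V = [-0.1540, -0.8430, -0.6060]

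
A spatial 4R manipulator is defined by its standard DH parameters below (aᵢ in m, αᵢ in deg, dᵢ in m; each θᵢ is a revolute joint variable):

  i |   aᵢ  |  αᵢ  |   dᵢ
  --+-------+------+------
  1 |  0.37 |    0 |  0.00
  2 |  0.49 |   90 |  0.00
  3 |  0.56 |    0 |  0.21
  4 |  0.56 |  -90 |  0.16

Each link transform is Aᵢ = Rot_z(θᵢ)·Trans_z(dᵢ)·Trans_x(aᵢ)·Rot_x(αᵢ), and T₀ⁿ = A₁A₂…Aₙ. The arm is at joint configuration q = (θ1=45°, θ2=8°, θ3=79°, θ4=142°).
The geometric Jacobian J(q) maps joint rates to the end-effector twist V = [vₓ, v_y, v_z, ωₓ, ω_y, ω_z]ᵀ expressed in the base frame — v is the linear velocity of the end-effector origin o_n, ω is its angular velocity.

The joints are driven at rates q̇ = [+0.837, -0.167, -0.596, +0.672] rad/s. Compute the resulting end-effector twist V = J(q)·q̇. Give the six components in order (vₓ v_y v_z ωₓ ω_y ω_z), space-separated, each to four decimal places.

0.0510 0.7712 -0.0958 0.0607 -0.0457 0.6700

o_n = [0.6620, 0.1781, 0.1823]
J₁: ẑ×o_n = [-0.1781, 0.6620, 0.0000], ω = ẑ
J2: z=[0.0000, 0.0000, 1.0000] o=[0.2616, 0.2616, 0.0000] → [0.0835, 0.4003, -0.0000, 0.0000, 0.0000, 1.0000]
J3: z=[0.7986, -0.6018, 0.0000] o=[0.5565, 0.6530, 0.0000] → [-0.1097, -0.1456, -0.3158, 0.7986, -0.6018, 0.0000]
J4: z=[0.7986, -0.6018, 0.0000] o=[0.7885, 0.6119, 0.5497] → [0.2211, 0.2934, -0.4226, 0.7986, -0.6018, 0.0000]
V = J·q̇ = [0.0510, 0.7712, -0.0958, 0.0607, -0.0457, 0.6700]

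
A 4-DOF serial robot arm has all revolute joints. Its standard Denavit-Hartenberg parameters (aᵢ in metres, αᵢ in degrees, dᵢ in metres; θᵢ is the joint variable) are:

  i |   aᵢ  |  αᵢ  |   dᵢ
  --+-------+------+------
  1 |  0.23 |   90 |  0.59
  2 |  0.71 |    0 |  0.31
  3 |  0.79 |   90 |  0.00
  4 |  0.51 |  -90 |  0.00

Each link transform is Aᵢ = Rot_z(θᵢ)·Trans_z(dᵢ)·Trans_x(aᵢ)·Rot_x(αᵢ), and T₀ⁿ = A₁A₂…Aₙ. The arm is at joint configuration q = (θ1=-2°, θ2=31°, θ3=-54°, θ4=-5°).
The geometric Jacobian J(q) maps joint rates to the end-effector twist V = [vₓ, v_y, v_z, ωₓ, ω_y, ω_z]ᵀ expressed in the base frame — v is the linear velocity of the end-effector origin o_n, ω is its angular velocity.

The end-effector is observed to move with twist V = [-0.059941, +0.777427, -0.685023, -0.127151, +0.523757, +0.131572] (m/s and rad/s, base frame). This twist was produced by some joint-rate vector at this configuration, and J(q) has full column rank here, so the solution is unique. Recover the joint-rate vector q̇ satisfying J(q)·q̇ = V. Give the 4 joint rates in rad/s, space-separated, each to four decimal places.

o_n = [2.0230, -0.3364, 0.4485]
J₁: ẑ×o_n = [0.3364, 2.0230, -0.0000], ω = ẑ
J2: z=[-0.0349, -0.9994, 0.0000] o=[0.2299, -0.0080, 0.5900] → [0.1414, -0.0049, 1.8035, -0.0349, -0.9994, 0.0000]
J3: z=[-0.0349, -0.9994, 0.0000] o=[0.8273, -0.3391, 0.9557] → [0.5069, -0.0177, 1.1949, -0.0349, -0.9994, 0.0000]
J4: z=[-0.3905, 0.0136, -0.9205] o=[1.5540, -0.3645, 0.6470] → [0.0232, -0.5092, -0.0174, -0.3905, 0.0136, -0.9205]
q̇ = J⁺·V = [0.4740, -0.0960, -0.4230, 0.3720]

0.4740 -0.0960 -0.4230 0.3720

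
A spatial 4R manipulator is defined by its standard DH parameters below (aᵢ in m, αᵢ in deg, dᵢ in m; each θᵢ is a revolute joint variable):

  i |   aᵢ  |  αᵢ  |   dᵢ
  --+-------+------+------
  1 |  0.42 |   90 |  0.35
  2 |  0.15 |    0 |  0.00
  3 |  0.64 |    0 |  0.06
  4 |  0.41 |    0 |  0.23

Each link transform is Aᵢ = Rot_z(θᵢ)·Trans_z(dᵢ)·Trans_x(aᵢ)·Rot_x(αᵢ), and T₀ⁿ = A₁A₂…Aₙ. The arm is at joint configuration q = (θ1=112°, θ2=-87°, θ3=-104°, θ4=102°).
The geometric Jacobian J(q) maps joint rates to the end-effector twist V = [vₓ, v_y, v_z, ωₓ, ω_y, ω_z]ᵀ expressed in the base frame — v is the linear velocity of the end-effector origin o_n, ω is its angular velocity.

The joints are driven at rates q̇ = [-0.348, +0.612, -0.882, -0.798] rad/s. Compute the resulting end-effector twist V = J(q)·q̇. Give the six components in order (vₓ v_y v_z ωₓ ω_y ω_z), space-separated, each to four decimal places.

0.0928 -0.4091 0.1668 -0.9902 -0.4001 -0.3480

o_n = [0.3413, -0.0705, -0.0876]
J₁: ẑ×o_n = [0.0705, 0.3413, -0.0000], ω = ẑ
J2: z=[0.9272, 0.3746, 0.0000] o=[-0.1573, 0.3894, 0.3500] → [-0.1639, 0.4057, -0.6132, 0.9272, 0.3746, 0.0000]
J3: z=[0.9272, 0.3746, 0.0000] o=[-0.1603, 0.3967, 0.2002] → [-0.1078, 0.2669, -0.6211, 0.9272, 0.3746, 0.0000]
J4: z=[0.9272, 0.3746, 0.0000] o=[0.1307, -0.1633, 0.3223] → [-0.1536, 0.3801, 0.0072, 0.9272, 0.3746, 0.0000]
V = J·q̇ = [0.0928, -0.4091, 0.1668, -0.9902, -0.4001, -0.3480]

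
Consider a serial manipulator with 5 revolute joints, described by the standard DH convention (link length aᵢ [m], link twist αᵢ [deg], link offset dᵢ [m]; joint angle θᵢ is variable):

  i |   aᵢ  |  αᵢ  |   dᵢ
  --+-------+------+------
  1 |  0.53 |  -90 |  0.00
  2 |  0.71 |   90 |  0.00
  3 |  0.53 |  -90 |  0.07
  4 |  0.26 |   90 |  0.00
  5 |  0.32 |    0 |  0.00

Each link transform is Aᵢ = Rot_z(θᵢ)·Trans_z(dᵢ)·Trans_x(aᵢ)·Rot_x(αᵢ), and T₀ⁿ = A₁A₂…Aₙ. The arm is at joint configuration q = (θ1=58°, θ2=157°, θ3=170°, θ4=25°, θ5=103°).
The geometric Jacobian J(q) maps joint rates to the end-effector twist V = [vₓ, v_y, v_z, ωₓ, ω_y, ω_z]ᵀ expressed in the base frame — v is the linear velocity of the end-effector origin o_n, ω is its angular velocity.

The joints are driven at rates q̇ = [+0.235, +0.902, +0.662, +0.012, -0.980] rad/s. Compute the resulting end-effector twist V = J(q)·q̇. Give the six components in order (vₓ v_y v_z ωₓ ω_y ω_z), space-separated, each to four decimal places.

o_n = [0.4527, 0.3745, 0.0220]
J₁: ẑ×o_n = [-0.3745, 0.4527, 0.0000], ω = ẑ
J2: z=[-0.8480, 0.5299, 0.0000] o=[0.2809, 0.4495, 0.0000] → [0.0116, 0.0186, -0.0275, -0.8480, 0.5299, 0.0000]
J3: z=[0.2071, 0.3314, -0.9205] o=[-0.0655, -0.1048, -0.2774] → [0.5404, -0.5390, -0.0725, 0.2071, 0.3314, -0.9205]
J4: z=[0.9199, -0.3863, 0.0678] o=[0.1256, 0.3746, -0.1379] → [-0.0618, -0.1249, 0.1263, 0.9199, -0.3863, 0.0678]
J5: z=[0.3284, 0.6641, -0.6716] o=[0.1813, 0.5411, 0.0539] → [-0.1331, -0.1718, -0.2349, 0.3284, 0.6641, -0.6716]
V = J·q̇ = [0.4099, -0.0668, 0.1590, -0.9387, 0.0419, 0.2846]

0.4099 -0.0668 0.1590 -0.9387 0.0419 0.2846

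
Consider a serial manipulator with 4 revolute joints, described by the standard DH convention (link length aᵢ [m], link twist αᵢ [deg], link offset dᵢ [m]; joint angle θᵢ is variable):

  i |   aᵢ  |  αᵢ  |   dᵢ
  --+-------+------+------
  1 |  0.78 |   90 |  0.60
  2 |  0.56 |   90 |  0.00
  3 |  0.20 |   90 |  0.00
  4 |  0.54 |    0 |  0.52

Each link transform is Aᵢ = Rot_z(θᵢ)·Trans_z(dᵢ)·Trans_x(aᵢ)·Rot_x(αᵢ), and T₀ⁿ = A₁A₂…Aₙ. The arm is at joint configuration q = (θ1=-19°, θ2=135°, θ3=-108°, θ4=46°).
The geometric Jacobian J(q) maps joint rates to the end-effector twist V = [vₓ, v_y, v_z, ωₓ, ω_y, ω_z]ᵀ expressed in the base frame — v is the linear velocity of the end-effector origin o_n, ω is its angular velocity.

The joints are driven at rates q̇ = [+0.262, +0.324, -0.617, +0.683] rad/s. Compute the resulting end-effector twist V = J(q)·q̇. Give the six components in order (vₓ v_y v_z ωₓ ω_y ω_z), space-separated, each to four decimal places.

-0.0001 -0.3913 0.1853 -0.1524 -0.5134 -0.6336

o_n = [1.1980, -0.0040, 0.7953]
J₁: ẑ×o_n = [0.0040, 1.1980, -0.0000], ω = ẑ
J2: z=[-0.3256, -0.9455, 0.0000] o=[0.7375, -0.2539, 0.6000] → [-0.1846, 0.0636, 0.3541, -0.3256, -0.9455, 0.0000]
J3: z=[0.6686, -0.2302, 0.7071] o=[0.3631, -0.1250, 0.9960] → [-0.0394, 0.7246, 0.2731, 0.6686, -0.2302, 0.7071]
J4: z=[0.5353, -0.5111, -0.6725] o=[0.4663, 0.0406, 0.9523] → [0.0503, -0.4080, 0.3501, 0.5353, -0.5111, -0.6725]
V = J·q̇ = [-0.0001, -0.3913, 0.1853, -0.1524, -0.5134, -0.6336]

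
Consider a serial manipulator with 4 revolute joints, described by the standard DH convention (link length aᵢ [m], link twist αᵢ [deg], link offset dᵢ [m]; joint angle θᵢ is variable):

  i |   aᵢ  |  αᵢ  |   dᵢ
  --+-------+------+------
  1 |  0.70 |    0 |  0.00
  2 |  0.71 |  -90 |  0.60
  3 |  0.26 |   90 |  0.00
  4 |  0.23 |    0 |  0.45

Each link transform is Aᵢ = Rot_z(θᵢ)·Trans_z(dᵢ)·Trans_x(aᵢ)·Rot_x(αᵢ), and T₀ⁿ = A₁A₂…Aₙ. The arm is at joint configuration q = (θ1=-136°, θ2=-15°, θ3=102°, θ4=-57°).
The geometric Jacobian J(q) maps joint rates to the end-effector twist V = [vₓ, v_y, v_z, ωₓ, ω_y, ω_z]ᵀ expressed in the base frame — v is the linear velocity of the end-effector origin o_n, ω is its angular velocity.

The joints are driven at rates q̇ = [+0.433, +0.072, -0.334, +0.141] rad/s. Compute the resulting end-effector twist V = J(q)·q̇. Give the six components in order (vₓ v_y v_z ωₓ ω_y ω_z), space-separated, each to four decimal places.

0.2634 -0.8268 0.0937 -0.2826 0.2253 0.4757

o_n = [-1.5330, -0.8363, 0.1296]
J₁: ẑ×o_n = [0.8363, -1.5330, 0.0000], ω = ẑ
J2: z=[0.0000, 0.0000, 1.0000] o=[-0.5035, -0.4863, 0.0000] → [0.3501, -1.0294, 0.0000, 0.0000, 0.0000, 1.0000]
J3: z=[0.4848, -0.8746, 0.0000] o=[-1.1245, -0.8305, 0.6000] → [0.4114, 0.2281, -0.3601, 0.4848, -0.8746, 0.0000]
J4: z=[-0.8555, -0.4742, -0.2079] o=[-1.0772, -0.8043, 0.3457] → [0.0958, -0.0901, -0.1887, -0.8555, -0.4742, -0.2079]
V = J·q̇ = [0.2634, -0.8268, 0.0937, -0.2826, 0.2253, 0.4757]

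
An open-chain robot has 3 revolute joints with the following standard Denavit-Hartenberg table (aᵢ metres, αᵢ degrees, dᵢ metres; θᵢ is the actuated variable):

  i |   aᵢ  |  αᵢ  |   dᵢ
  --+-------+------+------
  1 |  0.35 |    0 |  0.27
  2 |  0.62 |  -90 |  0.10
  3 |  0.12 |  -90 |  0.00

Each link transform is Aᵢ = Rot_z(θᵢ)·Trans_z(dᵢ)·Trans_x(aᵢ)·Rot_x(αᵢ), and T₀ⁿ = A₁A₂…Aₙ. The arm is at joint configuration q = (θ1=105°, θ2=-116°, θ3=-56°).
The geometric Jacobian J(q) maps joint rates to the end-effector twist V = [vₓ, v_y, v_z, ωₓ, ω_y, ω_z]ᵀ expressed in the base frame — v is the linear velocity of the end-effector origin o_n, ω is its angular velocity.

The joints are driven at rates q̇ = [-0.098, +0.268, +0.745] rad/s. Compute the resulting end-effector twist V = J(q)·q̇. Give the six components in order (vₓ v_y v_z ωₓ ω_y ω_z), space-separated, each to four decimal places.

o_n = [0.5839, 0.2070, 0.4695]
J₁: ẑ×o_n = [-0.2070, 0.5839, 0.0000], ω = ẑ
J2: z=[0.0000, 0.0000, 1.0000] o=[-0.0906, 0.3381, 0.2700] → [0.1311, 0.6745, -0.0000, 0.0000, 0.0000, 1.0000]
J3: z=[0.1908, 0.9816, 0.0000] o=[0.5180, 0.2198, 0.3700] → [0.0977, -0.0190, -0.0671, 0.1908, 0.9816, 0.0000]
V = J·q̇ = [0.1282, 0.1094, -0.0500, 0.1422, 0.7313, 0.1700]

0.1282 0.1094 -0.0500 0.1422 0.7313 0.1700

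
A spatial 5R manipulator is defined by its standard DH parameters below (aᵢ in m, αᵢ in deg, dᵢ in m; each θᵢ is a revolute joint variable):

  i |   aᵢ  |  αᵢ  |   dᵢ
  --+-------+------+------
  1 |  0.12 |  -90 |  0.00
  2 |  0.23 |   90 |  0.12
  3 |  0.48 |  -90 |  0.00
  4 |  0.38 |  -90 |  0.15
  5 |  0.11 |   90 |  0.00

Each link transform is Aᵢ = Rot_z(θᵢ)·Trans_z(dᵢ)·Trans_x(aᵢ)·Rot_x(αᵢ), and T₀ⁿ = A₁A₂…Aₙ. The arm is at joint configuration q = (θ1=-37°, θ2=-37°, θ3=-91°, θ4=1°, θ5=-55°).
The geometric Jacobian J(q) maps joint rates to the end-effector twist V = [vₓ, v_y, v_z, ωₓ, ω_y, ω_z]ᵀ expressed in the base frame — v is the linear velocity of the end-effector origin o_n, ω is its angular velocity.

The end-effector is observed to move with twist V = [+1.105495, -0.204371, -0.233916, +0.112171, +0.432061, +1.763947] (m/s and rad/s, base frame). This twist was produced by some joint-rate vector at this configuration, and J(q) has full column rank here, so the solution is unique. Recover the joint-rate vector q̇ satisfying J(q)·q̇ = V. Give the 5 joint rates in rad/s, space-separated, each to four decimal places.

o_n = [-0.0966, -0.9378, 0.2670]
J₁: ẑ×o_n = [0.9378, -0.0966, 0.0000], ω = ẑ
J2: z=[0.6018, 0.7986, 0.0000] o=[0.0958, -0.0722, 0.0000] → [0.2133, -0.1607, -0.3672, 0.6018, 0.7986, 0.0000]
J3: z=[-0.4806, 0.3622, 0.7986] o=[0.3148, -0.0869, 0.1384] → [0.7261, -0.2667, 0.5579, -0.4806, 0.3622, 0.7986]
J4: z=[0.6272, -0.4945, 0.6017] o=[0.0206, -0.4662, 0.1334] → [0.2177, -0.1543, -0.3537, 0.6272, -0.4945, 0.6017]
J5: z=[0.4913, -0.3483, -0.7983] o=[-0.1150, -0.8430, 0.2143] → [-0.0940, -0.0406, -0.0402, 0.4913, -0.3483, -0.7983]
q̇ = J⁺·V = [0.8520, 0.4330, 0.0730, 0.4130, -0.7580]

0.8520 0.4330 0.0730 0.4130 -0.7580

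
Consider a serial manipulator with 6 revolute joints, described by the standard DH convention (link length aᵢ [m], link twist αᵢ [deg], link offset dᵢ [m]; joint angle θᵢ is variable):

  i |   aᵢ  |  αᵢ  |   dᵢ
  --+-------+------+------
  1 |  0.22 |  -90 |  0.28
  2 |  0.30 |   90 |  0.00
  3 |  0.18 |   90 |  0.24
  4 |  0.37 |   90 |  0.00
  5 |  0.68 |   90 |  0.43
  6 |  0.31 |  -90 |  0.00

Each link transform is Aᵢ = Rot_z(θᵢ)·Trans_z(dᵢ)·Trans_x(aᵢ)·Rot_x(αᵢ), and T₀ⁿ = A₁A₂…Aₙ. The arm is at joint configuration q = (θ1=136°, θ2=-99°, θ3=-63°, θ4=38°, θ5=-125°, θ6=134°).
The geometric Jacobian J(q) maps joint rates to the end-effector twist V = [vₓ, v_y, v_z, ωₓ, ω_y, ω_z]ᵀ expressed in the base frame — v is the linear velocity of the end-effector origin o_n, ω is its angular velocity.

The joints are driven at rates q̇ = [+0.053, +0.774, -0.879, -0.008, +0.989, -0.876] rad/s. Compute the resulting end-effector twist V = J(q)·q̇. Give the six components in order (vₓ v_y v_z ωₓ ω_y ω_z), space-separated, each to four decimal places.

o_n = [0.0884, 0.4963, 1.2418]
J₁: ẑ×o_n = [-0.4963, 0.0884, 0.0000], ω = ẑ
J2: z=[-0.6947, -0.7193, 0.0000] o=[-0.1583, 0.1528, 0.2800] → [-0.6919, 0.6681, -0.0612, -0.6947, -0.7193, 0.0000]
J3: z=[0.7105, -0.6861, -0.1564] o=[-0.1245, 0.1202, 0.5763] → [-0.3978, -0.5061, 0.4133, 0.7105, -0.6861, -0.1564]
J4: z=[0.2151, 0.4234, -0.8800] o=[0.1666, 0.0620, 0.6195] → [0.6457, -0.0651, 0.1265, 0.2151, 0.4234, -0.8800]
J5: z=[-0.1474, 0.9049, 0.3993] o=[0.5238, 0.0782, 0.7146] → [0.3101, -0.0962, 0.3324, -0.1474, 0.9049, 0.3993]
J6: z=[-0.6674, 0.2070, -0.7153] o=[-0.0359, 0.2144, 1.2762] → [0.1945, -0.1119, -0.2139, -0.6674, 0.2070, -0.7153]
V = J·q̇ = [-0.0810, 0.9701, 0.1044, -0.7250, 0.7565, 1.2191]

-0.0810 0.9701 0.1044 -0.7250 0.7565 1.2191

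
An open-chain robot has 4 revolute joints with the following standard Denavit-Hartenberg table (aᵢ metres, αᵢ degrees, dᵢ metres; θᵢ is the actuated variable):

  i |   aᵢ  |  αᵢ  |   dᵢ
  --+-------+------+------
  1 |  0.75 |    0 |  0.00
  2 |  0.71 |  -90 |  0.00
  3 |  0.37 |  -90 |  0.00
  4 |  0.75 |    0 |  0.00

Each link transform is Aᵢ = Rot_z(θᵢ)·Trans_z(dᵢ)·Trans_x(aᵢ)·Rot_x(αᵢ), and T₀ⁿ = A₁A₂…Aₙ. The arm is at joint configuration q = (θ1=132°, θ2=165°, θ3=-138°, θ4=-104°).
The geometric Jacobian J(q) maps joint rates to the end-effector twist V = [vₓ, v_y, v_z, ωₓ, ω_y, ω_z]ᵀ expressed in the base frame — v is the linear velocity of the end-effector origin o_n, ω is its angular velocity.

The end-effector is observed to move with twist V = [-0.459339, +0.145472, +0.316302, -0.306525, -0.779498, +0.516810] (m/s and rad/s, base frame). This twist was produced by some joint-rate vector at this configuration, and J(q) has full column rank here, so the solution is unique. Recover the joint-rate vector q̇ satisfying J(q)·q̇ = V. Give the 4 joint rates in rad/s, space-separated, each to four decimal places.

o_n = [0.4053, 0.3800, 0.1262]
J₁: ẑ×o_n = [-0.3800, 0.4053, 0.0000], ω = ẑ
J2: z=[0.0000, 0.0000, 1.0000] o=[-0.5018, 0.5574, 0.0000] → [0.1774, 0.9071, -0.0000, 0.0000, 0.0000, 1.0000]
J3: z=[0.8910, 0.4540, 0.0000] o=[-0.1795, -0.0753, 0.0000] → [0.0573, -0.1124, 0.1401, 0.8910, 0.4540, 0.0000]
J4: z=[0.3038, -0.5962, 0.7431] o=[-0.3043, 0.1697, 0.2476] → [-0.0839, 0.5642, 0.4869, 0.3038, -0.5962, 0.7431]
q̇ = J⁺·V = [0.6030, -0.7030, -0.6270, 0.8300]

0.6030 -0.7030 -0.6270 0.8300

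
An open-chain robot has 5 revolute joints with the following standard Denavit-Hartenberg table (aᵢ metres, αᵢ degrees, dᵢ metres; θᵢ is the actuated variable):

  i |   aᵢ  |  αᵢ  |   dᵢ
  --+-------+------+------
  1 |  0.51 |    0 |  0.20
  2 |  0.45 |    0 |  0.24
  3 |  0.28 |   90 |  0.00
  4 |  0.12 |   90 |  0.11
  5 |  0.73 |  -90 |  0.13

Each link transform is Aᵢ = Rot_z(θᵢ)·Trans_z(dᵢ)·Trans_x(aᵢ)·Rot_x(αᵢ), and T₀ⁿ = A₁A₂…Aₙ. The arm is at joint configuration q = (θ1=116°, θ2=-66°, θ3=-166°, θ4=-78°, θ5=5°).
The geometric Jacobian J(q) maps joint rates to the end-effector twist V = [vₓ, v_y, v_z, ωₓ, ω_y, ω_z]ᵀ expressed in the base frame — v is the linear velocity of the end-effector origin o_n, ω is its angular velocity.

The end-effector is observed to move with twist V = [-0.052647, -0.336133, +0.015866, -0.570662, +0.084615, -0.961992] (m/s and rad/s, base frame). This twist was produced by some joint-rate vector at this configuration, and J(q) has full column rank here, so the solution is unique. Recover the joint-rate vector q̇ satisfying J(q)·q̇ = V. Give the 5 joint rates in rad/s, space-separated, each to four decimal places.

-0.1020 -0.5100 -0.3870 0.5500 -0.1780

o_n = [-0.2346, 0.5835, -0.4157]
J₁: ẑ×o_n = [-0.5835, -0.2346, 0.0000], ω = ẑ
J2: z=[0.0000, 0.0000, 1.0000] o=[-0.2236, 0.4584, 0.2000] → [-0.1251, -0.0110, 0.0000, 0.0000, 0.0000, 1.0000]
J3: z=[0.0000, 0.0000, 1.0000] o=[0.0657, 0.8031, 0.4400] → [0.2196, -0.3003, 0.0000, 0.0000, 0.0000, 1.0000]
J4: z=[-0.8988, 0.4384, 0.0000] o=[-0.0571, 0.5514, 0.4400] → [-0.3751, -0.7691, 0.0490, -0.8988, 0.4384, 0.0000]
J5: z=[0.4288, 0.8792, -0.2079] o=[-0.1669, 0.5772, 0.3226] → [-0.6478, 0.3307, 0.0622, 0.4288, 0.8792, -0.2079]
q̇ = J⁺·V = [-0.1020, -0.5100, -0.3870, 0.5500, -0.1780]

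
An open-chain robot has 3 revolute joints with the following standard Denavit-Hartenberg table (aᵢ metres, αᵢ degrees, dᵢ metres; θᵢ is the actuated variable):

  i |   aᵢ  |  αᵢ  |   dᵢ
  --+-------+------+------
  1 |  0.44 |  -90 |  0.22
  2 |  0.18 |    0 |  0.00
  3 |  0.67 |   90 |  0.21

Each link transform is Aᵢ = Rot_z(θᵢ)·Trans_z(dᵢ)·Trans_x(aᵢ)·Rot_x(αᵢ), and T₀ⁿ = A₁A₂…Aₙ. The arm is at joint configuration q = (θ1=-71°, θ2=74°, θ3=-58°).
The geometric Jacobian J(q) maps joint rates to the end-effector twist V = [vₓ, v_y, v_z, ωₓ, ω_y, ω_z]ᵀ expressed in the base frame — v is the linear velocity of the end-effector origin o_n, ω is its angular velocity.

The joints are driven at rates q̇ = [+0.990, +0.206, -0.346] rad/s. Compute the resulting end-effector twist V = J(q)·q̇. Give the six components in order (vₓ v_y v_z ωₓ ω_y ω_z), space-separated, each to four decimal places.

o_n = [0.5676, -1.0035, -0.1377]
J₁: ẑ×o_n = [1.0035, 0.5676, -0.0000], ω = ẑ
J2: z=[0.9455, 0.3256, 0.0000] o=[0.1432, -0.4160, 0.2200] → [-0.1165, 0.3382, -0.6937, 0.9455, 0.3256, 0.0000]
J3: z=[0.9455, 0.3256, 0.0000] o=[0.1594, -0.4629, 0.0470] → [-0.0601, 0.1746, -0.6440, 0.9455, 0.3256, 0.0000]
V = J·q̇ = [0.9903, 0.5712, 0.0799, -0.1324, -0.0456, 0.9900]

0.9903 0.5712 0.0799 -0.1324 -0.0456 0.9900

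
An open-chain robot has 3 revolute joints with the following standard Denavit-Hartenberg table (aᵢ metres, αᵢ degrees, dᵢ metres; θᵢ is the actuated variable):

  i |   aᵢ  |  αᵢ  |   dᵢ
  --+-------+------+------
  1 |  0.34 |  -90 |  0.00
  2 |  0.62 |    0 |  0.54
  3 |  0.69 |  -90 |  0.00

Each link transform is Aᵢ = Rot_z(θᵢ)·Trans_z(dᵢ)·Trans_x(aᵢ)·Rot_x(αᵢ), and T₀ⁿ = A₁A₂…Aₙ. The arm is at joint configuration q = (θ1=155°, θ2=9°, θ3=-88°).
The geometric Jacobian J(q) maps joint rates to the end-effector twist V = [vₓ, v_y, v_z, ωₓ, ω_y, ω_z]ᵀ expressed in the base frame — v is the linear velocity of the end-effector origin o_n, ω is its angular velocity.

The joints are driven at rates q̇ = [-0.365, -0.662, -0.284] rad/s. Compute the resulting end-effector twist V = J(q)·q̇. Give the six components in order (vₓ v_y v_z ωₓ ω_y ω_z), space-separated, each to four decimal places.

0.5111 0.1982 0.5299 0.3998 0.8574 -0.3650

o_n = [-1.2107, -0.0313, 0.5803]
J₁: ẑ×o_n = [0.0313, -1.2107, 0.0000], ω = ẑ
J2: z=[-0.4226, -0.9063, 0.0000] o=[-0.3081, 0.1437, 0.0000] → [-0.5260, 0.2453, -0.7440, -0.4226, -0.9063, 0.0000]
J3: z=[-0.4226, -0.9063, 0.0000] o=[-1.0914, -0.0869, -0.0970] → [-0.6139, 0.2862, -0.1317, -0.4226, -0.9063, 0.0000]
V = J·q̇ = [0.5111, 0.1982, 0.5299, 0.3998, 0.8574, -0.3650]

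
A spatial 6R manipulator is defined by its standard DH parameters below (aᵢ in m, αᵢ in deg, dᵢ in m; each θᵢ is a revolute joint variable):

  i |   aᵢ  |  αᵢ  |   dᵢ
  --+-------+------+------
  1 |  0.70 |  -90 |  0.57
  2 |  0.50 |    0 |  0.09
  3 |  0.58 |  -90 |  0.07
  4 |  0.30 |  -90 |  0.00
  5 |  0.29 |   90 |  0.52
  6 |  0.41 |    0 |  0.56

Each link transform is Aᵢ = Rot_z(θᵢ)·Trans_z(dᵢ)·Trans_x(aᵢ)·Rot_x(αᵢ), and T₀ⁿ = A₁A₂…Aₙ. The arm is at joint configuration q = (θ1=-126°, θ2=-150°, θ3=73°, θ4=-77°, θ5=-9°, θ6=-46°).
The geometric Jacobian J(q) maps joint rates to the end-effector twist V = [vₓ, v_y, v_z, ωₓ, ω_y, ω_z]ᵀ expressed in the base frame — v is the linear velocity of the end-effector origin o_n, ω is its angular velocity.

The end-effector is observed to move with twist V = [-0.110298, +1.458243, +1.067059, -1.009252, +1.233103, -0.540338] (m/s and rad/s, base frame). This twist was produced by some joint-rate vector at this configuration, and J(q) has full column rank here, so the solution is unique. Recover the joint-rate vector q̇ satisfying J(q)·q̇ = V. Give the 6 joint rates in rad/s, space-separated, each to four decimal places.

o_n = [0.0493, -1.4114, 1.6252]
J₁: ẑ×o_n = [1.4114, 0.0493, -0.0000], ω = ẑ
J2: z=[0.8090, -0.5878, 0.0000] o=[-0.4114, -0.5663, 0.5700] → [-0.6202, -0.8536, -0.4128, 0.8090, -0.5878, 0.0000]
J3: z=[0.8090, -0.5878, 0.0000] o=[-0.0841, -0.2689, 0.8200] → [-0.4733, -0.6514, -0.8458, 0.8090, -0.5878, 0.0000]
J4: z=[-0.5727, -0.7883, -0.2250] o=[-0.1042, -0.4156, 1.3851] → [-0.4132, 0.1029, 0.6913, -0.5727, -0.7883, -0.2250]
J5: z=[-0.3108, -0.0451, 0.9494] o=[0.1234, -0.5997, 1.4509] → [0.7627, -0.0161, 0.2489, -0.3108, -0.0451, 0.9494]
J6: z=[-0.6843, -0.6826, -0.2565] o=[0.1530, -0.8347, 1.9972] → [0.1060, -0.2280, 0.3239, -0.6843, -0.6826, -0.2565]
q̇ = J⁺·V = [-0.4500, -0.7730, -0.9310, 0.3730, -0.2110, -0.7560]

-0.4500 -0.7730 -0.9310 0.3730 -0.2110 -0.7560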